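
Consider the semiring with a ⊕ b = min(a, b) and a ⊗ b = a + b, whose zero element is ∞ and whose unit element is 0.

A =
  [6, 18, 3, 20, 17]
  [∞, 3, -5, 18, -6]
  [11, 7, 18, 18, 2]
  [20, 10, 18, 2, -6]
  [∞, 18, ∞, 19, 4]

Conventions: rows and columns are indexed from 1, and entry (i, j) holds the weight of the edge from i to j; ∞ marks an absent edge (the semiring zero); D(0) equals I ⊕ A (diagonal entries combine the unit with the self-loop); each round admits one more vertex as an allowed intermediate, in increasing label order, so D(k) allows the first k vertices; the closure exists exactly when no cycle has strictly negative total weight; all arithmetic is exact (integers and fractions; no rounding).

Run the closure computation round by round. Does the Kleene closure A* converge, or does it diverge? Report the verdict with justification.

D(0):
  [0, 18, 3, 20, 17]
  [∞, 0, -5, 18, -6]
  [11, 7, 0, 18, 2]
  [20, 10, 18, 0, -6]
  [∞, 18, ∞, 19, 0]
D(1):
  [0, 18, 3, 20, 17]
  [∞, 0, -5, 18, -6]
  [11, 7, 0, 18, 2]
  [20, 10, 18, 0, -6]
  [∞, 18, ∞, 19, 0]
D(2):
  [0, 18, 3, 20, 12]
  [∞, 0, -5, 18, -6]
  [11, 7, 0, 18, 1]
  [20, 10, 5, 0, -6]
  [∞, 18, 13, 19, 0]
D(3):
  [0, 10, 3, 20, 4]
  [6, 0, -5, 13, -6]
  [11, 7, 0, 18, 1]
  [16, 10, 5, 0, -6]
  [24, 18, 13, 19, 0]
D(4):
  [0, 10, 3, 20, 4]
  [6, 0, -5, 13, -6]
  [11, 7, 0, 18, 1]
  [16, 10, 5, 0, -6]
  [24, 18, 13, 19, 0]
D(5):
  [0, 10, 3, 20, 4]
  [6, 0, -5, 13, -6]
  [11, 7, 0, 18, 1]
  [16, 10, 5, 0, -6]
  [24, 18, 13, 19, 0]
Key observation: every diagonal entry stays at the unit through all rounds, so no improving cycle exists.
Answer: CONVERGES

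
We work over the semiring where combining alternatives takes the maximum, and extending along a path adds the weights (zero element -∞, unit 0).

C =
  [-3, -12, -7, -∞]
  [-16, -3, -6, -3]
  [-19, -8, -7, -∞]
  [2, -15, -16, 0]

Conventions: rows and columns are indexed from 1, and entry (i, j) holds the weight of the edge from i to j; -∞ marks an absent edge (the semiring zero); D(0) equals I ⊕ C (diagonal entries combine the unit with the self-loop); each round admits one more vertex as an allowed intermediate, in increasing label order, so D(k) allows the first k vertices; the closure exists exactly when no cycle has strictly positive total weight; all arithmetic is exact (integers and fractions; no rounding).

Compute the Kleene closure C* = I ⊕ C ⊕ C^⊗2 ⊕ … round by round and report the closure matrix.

D(0):
  [0, -12, -7, -∞]
  [-16, 0, -6, -3]
  [-19, -8, 0, -∞]
  [2, -15, -16, 0]
D(1):
  [0, -12, -7, -∞]
  [-16, 0, -6, -3]
  [-19, -8, 0, -∞]
  [2, -10, -5, 0]
D(2):
  [0, -12, -7, -15]
  [-16, 0, -6, -3]
  [-19, -8, 0, -11]
  [2, -10, -5, 0]
D(3):
  [0, -12, -7, -15]
  [-16, 0, -6, -3]
  [-19, -8, 0, -11]
  [2, -10, -5, 0]
D(4):
  [0, -12, -7, -15]
  [-1, 0, -6, -3]
  [-9, -8, 0, -11]
  [2, -10, -5, 0]
Answer: C* = [[0, -12, -7, -15], [-1, 0, -6, -3], [-9, -8, 0, -11], [2, -10, -5, 0]]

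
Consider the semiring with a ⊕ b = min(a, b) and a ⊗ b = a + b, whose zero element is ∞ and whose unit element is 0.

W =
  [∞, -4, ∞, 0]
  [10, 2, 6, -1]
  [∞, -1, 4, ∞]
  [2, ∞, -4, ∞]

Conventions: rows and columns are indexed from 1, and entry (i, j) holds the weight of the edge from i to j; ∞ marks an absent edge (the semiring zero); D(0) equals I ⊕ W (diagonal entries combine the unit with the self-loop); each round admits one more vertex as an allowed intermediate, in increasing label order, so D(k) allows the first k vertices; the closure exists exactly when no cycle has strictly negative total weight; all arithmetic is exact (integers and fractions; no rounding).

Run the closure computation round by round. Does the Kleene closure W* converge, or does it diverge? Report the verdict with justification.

D(0):
  [0, -4, ∞, 0]
  [10, 0, 6, -1]
  [∞, -1, 0, ∞]
  [2, ∞, -4, 0]
D(1):
  [0, -4, ∞, 0]
  [10, 0, 6, -1]
  [∞, -1, 0, ∞]
  [2, -2, -4, 0]
Detection: at round 2, diagonal entry (4, 4) turns strictly negative.
Key observation: the cycle 4->1->2->4 has total weight 2 + (-4) + (-1), which is strictly negative.
Answer: DIVERGES — negative cycle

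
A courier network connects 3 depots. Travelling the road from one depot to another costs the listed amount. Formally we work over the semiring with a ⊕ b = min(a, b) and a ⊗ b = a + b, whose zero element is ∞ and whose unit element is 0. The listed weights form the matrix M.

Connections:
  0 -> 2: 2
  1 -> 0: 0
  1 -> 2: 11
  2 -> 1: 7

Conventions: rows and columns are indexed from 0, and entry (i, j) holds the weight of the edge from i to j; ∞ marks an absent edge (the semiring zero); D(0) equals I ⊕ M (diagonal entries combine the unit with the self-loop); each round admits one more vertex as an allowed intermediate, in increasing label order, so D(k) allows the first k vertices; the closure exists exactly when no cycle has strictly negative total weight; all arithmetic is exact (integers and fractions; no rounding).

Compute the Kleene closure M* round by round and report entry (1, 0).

D(0):
  [0, ∞, 2]
  [0, 0, 11]
  [∞, 7, 0]
D(1):
  [0, ∞, 2]
  [0, 0, 2]
  [∞, 7, 0]
D(2):
  [0, ∞, 2]
  [0, 0, 2]
  [7, 7, 0]
D(3):
  [0, 9, 2]
  [0, 0, 2]
  [7, 7, 0]
Answer: M*[1][0] = 0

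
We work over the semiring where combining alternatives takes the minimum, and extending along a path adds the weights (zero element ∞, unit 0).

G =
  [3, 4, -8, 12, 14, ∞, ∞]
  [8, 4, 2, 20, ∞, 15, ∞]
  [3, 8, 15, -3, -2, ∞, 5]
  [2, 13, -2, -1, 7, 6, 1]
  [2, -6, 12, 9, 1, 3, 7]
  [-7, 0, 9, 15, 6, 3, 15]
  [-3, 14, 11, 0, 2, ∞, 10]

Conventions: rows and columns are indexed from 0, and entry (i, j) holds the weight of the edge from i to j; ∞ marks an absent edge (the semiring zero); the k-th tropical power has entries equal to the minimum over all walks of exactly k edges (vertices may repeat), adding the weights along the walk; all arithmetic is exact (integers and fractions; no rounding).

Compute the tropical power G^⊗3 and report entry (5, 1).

G^⊗2:
  [-5, 0, -5, -11, -10, 17, -3]
  [5, 8, 0, -1, 0, 18, 7]
  [-1, -8, -5, -4, -1, 1, -2]
  [-2, 1, -6, -5, -4, 5, 0]
  [-4, -5, -6, 7, 2, 4, 8]
  [-4, -3, -15, 5, 7, 6, 13]
  [0, -4, -11, -1, 3, 5, 1]
G^⊗3:
  [-9, -16, -13, -12, -9, -7, -10]
  [1, -6, -3, -3, -2, 3, 0]
  [-6, -7, -9, -8, -7, 2, -3]
  [-3, -10, -10, -9, -8, -1, -4]
  [-3, -4, -12, -9, -8, 5, -1]
  [-12, -7, -12, -18, -17, 9, -10]
  [-8, -3, -8, -14, -13, 5, -6]
Key observation: the optimum is the walk 5->0->2->1, with weight (-7) + (-8) + 8 = -7.
Optimal value attained by: walk 5->0->2->1.
Answer: (G^⊗3)[5][1] = -7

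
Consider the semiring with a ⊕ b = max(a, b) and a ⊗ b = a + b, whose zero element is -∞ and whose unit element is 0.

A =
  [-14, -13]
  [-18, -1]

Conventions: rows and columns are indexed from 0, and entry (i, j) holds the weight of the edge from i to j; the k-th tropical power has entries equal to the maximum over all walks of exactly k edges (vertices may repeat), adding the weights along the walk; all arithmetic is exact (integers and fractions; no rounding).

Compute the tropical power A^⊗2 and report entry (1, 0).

A^⊗2:
  [-28, -14]
  [-19, -2]
Key observation: the optimum is the walk 1->1->0, with weight (-1) + (-18) = -19.
Optimal value attained by: walk 1->1->0.
Answer: (A^⊗2)[1][0] = -19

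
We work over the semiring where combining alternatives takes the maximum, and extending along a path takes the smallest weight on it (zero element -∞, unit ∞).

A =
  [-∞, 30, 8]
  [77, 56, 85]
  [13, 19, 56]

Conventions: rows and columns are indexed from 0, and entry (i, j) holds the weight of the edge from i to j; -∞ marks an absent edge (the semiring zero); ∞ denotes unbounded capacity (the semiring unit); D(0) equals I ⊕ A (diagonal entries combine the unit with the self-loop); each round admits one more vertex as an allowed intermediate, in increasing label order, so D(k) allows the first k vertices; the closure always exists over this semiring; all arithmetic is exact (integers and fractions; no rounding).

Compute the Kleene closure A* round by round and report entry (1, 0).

D(0):
  [∞, 30, 8]
  [77, ∞, 85]
  [13, 19, ∞]
D(1):
  [∞, 30, 8]
  [77, ∞, 85]
  [13, 19, ∞]
D(2):
  [∞, 30, 30]
  [77, ∞, 85]
  [19, 19, ∞]
D(3):
  [∞, 30, 30]
  [77, ∞, 85]
  [19, 19, ∞]
Answer: A*[1][0] = 77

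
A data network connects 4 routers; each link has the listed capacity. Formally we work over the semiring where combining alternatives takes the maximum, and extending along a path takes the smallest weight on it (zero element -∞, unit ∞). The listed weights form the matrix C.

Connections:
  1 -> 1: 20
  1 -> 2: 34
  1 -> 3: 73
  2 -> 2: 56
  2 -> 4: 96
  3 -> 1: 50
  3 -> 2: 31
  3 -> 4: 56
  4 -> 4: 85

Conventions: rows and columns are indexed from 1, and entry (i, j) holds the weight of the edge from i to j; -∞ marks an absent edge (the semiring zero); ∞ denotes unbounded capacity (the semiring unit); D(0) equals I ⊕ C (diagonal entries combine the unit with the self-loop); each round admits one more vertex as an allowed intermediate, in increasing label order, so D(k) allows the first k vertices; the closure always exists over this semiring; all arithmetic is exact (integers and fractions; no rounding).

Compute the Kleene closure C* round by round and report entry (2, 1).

D(0):
  [∞, 34, 73, -∞]
  [-∞, ∞, -∞, 96]
  [50, 31, ∞, 56]
  [-∞, -∞, -∞, ∞]
D(1):
  [∞, 34, 73, -∞]
  [-∞, ∞, -∞, 96]
  [50, 34, ∞, 56]
  [-∞, -∞, -∞, ∞]
D(2):
  [∞, 34, 73, 34]
  [-∞, ∞, -∞, 96]
  [50, 34, ∞, 56]
  [-∞, -∞, -∞, ∞]
D(3):
  [∞, 34, 73, 56]
  [-∞, ∞, -∞, 96]
  [50, 34, ∞, 56]
  [-∞, -∞, -∞, ∞]
D(4):
  [∞, 34, 73, 56]
  [-∞, ∞, -∞, 96]
  [50, 34, ∞, 56]
  [-∞, -∞, -∞, ∞]
Answer: C*[2][1] = -∞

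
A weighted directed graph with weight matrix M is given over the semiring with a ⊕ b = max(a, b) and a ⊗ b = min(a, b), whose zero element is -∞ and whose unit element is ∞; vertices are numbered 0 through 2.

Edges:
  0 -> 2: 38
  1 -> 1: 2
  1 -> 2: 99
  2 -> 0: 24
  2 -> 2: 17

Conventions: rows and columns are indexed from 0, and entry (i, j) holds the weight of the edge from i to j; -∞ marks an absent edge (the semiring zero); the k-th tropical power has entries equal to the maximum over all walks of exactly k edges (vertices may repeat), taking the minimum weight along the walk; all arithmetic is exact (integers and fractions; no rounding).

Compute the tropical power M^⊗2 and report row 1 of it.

M^⊗2:
  [24, -∞, 17]
  [24, 2, 17]
  [17, -∞, 24]
Answer: row 1 of M^⊗2 = [24, 2, 17]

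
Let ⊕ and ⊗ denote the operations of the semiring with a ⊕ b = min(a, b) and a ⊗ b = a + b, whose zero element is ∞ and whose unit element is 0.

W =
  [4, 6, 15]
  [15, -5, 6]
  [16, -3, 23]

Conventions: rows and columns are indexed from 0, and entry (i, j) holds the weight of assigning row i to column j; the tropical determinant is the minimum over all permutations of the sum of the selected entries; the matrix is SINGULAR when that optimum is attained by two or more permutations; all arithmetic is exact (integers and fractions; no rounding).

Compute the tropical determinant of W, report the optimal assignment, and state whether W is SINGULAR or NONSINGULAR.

σ = (0, 1, 2): 4 + (-5) + 23 = 22
σ = (0, 2, 1): 4 + 6 + (-3) = 7
σ = (1, 0, 2): 6 + 15 + 23 = 44
σ = (1, 2, 0): 6 + 6 + 16 = 28
σ = (2, 0, 1): 15 + 15 + (-3) = 27
σ = (2, 1, 0): 15 + (-5) + 16 = 26
Optimal value attained by: σ = (0, 2, 1).
Answer: det⊕(W) = 7; verdict: NONSINGULAR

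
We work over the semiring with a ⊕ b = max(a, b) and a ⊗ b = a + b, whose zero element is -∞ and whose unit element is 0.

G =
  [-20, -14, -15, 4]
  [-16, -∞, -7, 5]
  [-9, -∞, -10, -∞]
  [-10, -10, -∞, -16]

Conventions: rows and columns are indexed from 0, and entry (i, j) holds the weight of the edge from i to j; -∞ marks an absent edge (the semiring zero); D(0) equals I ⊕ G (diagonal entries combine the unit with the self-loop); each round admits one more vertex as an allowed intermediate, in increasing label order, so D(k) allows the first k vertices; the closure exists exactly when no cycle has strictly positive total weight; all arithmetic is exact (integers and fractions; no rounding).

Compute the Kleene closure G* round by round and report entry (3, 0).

D(0):
  [0, -14, -15, 4]
  [-16, 0, -7, 5]
  [-9, -∞, 0, -∞]
  [-10, -10, -∞, 0]
D(1):
  [0, -14, -15, 4]
  [-16, 0, -7, 5]
  [-9, -23, 0, -5]
  [-10, -10, -25, 0]
D(2):
  [0, -14, -15, 4]
  [-16, 0, -7, 5]
  [-9, -23, 0, -5]
  [-10, -10, -17, 0]
D(3):
  [0, -14, -15, 4]
  [-16, 0, -7, 5]
  [-9, -23, 0, -5]
  [-10, -10, -17, 0]
D(4):
  [0, -6, -13, 4]
  [-5, 0, -7, 5]
  [-9, -15, 0, -5]
  [-10, -10, -17, 0]
Answer: G*[3][0] = -10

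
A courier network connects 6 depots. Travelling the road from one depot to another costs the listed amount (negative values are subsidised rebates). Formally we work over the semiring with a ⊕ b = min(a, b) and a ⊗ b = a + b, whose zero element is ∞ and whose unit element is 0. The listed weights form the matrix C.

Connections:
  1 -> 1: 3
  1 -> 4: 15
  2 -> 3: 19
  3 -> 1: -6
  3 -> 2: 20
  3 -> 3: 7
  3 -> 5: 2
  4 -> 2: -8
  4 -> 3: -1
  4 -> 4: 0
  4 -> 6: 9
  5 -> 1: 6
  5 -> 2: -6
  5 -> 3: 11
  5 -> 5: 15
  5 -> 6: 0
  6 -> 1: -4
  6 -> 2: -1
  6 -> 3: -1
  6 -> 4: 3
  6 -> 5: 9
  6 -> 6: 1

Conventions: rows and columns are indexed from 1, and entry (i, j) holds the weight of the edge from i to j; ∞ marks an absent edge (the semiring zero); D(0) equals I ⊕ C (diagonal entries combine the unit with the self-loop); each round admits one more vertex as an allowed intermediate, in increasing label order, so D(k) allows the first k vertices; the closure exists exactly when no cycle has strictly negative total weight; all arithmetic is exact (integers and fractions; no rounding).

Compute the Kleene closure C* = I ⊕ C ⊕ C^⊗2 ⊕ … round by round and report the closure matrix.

D(0):
  [0, ∞, ∞, 15, ∞, ∞]
  [∞, 0, 19, ∞, ∞, ∞]
  [-6, 20, 0, ∞, 2, ∞]
  [∞, -8, -1, 0, ∞, 9]
  [6, -6, 11, ∞, 0, 0]
  [-4, -1, -1, 3, 9, 0]
D(1):
  [0, ∞, ∞, 15, ∞, ∞]
  [∞, 0, 19, ∞, ∞, ∞]
  [-6, 20, 0, 9, 2, ∞]
  [∞, -8, -1, 0, ∞, 9]
  [6, -6, 11, 21, 0, 0]
  [-4, -1, -1, 3, 9, 0]
D(2):
  [0, ∞, ∞, 15, ∞, ∞]
  [∞, 0, 19, ∞, ∞, ∞]
  [-6, 20, 0, 9, 2, ∞]
  [∞, -8, -1, 0, ∞, 9]
  [6, -6, 11, 21, 0, 0]
  [-4, -1, -1, 3, 9, 0]
D(3):
  [0, ∞, ∞, 15, ∞, ∞]
  [13, 0, 19, 28, 21, ∞]
  [-6, 20, 0, 9, 2, ∞]
  [-7, -8, -1, 0, 1, 9]
  [5, -6, 11, 20, 0, 0]
  [-7, -1, -1, 3, 1, 0]
D(4):
  [0, 7, 14, 15, 16, 24]
  [13, 0, 19, 28, 21, 37]
  [-6, 1, 0, 9, 2, 18]
  [-7, -8, -1, 0, 1, 9]
  [5, -6, 11, 20, 0, 0]
  [-7, -5, -1, 3, 1, 0]
D(5):
  [0, 7, 14, 15, 16, 16]
  [13, 0, 19, 28, 21, 21]
  [-6, -4, 0, 9, 2, 2]
  [-7, -8, -1, 0, 1, 1]
  [5, -6, 11, 20, 0, 0]
  [-7, -5, -1, 3, 1, 0]
D(6):
  [0, 7, 14, 15, 16, 16]
  [13, 0, 19, 24, 21, 21]
  [-6, -4, 0, 5, 2, 2]
  [-7, -8, -1, 0, 1, 1]
  [-7, -6, -1, 3, 0, 0]
  [-7, -5, -1, 3, 1, 0]
Answer: C* = [[0, 7, 14, 15, 16, 16], [13, 0, 19, 24, 21, 21], [-6, -4, 0, 5, 2, 2], [-7, -8, -1, 0, 1, 1], [-7, -6, -1, 3, 0, 0], [-7, -5, -1, 3, 1, 0]]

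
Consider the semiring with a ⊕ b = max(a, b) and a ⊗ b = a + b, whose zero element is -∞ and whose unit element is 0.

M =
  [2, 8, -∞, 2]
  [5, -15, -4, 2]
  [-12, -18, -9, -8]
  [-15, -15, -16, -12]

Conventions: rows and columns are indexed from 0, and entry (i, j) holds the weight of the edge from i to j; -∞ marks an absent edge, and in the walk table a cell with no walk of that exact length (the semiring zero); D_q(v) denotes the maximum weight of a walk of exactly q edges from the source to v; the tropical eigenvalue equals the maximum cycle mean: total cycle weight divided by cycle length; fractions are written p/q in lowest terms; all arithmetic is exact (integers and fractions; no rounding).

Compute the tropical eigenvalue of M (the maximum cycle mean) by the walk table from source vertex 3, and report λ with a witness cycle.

q=0: [-∞, -∞, -∞, 0]
q=1: [-15, -15, -16, -12]
q=2: [-10, -7, -19, -13]
q=3: [-2, -2, -11, -5]
q=4: [3, 6, -6, 0]
Optimal cycle mean attained by: cycle 0->1->0, total 8 + 5, length 2.
Answer: λ = 13/2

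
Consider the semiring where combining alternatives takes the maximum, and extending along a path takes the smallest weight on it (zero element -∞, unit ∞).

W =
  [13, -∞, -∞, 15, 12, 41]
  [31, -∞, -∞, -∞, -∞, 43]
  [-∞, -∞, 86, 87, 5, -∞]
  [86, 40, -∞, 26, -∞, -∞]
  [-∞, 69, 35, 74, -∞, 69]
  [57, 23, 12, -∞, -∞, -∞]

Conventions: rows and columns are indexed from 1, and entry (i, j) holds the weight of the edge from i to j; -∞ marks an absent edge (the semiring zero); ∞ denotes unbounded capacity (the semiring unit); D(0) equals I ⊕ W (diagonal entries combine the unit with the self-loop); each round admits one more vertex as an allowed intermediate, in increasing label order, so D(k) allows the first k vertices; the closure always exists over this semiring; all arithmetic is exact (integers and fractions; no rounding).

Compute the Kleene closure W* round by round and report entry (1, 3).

D(0):
  [∞, -∞, -∞, 15, 12, 41]
  [31, ∞, -∞, -∞, -∞, 43]
  [-∞, -∞, ∞, 87, 5, -∞]
  [86, 40, -∞, ∞, -∞, -∞]
  [-∞, 69, 35, 74, ∞, 69]
  [57, 23, 12, -∞, -∞, ∞]
D(1):
  [∞, -∞, -∞, 15, 12, 41]
  [31, ∞, -∞, 15, 12, 43]
  [-∞, -∞, ∞, 87, 5, -∞]
  [86, 40, -∞, ∞, 12, 41]
  [-∞, 69, 35, 74, ∞, 69]
  [57, 23, 12, 15, 12, ∞]
D(2):
  [∞, -∞, -∞, 15, 12, 41]
  [31, ∞, -∞, 15, 12, 43]
  [-∞, -∞, ∞, 87, 5, -∞]
  [86, 40, -∞, ∞, 12, 41]
  [31, 69, 35, 74, ∞, 69]
  [57, 23, 12, 15, 12, ∞]
D(3):
  [∞, -∞, -∞, 15, 12, 41]
  [31, ∞, -∞, 15, 12, 43]
  [-∞, -∞, ∞, 87, 5, -∞]
  [86, 40, -∞, ∞, 12, 41]
  [31, 69, 35, 74, ∞, 69]
  [57, 23, 12, 15, 12, ∞]
D(4):
  [∞, 15, -∞, 15, 12, 41]
  [31, ∞, -∞, 15, 12, 43]
  [86, 40, ∞, 87, 12, 41]
  [86, 40, -∞, ∞, 12, 41]
  [74, 69, 35, 74, ∞, 69]
  [57, 23, 12, 15, 12, ∞]
D(5):
  [∞, 15, 12, 15, 12, 41]
  [31, ∞, 12, 15, 12, 43]
  [86, 40, ∞, 87, 12, 41]
  [86, 40, 12, ∞, 12, 41]
  [74, 69, 35, 74, ∞, 69]
  [57, 23, 12, 15, 12, ∞]
D(6):
  [∞, 23, 12, 15, 12, 41]
  [43, ∞, 12, 15, 12, 43]
  [86, 40, ∞, 87, 12, 41]
  [86, 40, 12, ∞, 12, 41]
  [74, 69, 35, 74, ∞, 69]
  [57, 23, 12, 15, 12, ∞]
Answer: W*[1][3] = 12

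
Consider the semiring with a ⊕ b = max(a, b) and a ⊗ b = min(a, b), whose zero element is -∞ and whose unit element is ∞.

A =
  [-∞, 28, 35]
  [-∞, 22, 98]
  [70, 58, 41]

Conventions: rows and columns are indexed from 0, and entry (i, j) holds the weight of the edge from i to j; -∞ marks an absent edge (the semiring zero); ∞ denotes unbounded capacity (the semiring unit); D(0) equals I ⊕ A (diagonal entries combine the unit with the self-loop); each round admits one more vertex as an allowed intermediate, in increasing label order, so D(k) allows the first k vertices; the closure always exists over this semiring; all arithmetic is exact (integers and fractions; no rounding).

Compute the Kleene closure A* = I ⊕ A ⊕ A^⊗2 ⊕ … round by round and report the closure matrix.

D(0):
  [∞, 28, 35]
  [-∞, ∞, 98]
  [70, 58, ∞]
D(1):
  [∞, 28, 35]
  [-∞, ∞, 98]
  [70, 58, ∞]
D(2):
  [∞, 28, 35]
  [-∞, ∞, 98]
  [70, 58, ∞]
D(3):
  [∞, 35, 35]
  [70, ∞, 98]
  [70, 58, ∞]
Answer: A* = [[∞, 35, 35], [70, ∞, 98], [70, 58, ∞]]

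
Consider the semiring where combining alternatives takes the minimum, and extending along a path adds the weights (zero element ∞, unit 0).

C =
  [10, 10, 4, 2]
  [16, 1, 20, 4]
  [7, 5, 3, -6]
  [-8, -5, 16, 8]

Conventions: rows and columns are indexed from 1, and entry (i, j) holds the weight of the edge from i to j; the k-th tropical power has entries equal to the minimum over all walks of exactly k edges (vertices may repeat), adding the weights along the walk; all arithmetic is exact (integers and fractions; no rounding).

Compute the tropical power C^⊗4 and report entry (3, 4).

C^⊗2:
  [-6, -3, 7, -2]
  [-4, -1, 20, 5]
  [-14, -11, 6, -3]
  [0, -4, -4, -6]
C^⊗3:
  [-10, -7, -2, -4]
  [-3, 0, 0, -2]
  [-11, -10, -10, -12]
  [-14, -11, -1, -10]
C^⊗4:
  [-12, -9, -6, -8]
  [-10, -7, 1, -6]
  [-20, -17, -7, -16]
  [-18, -15, -10, -12]
Key observation: the optimum is the walk 3->4->1->3->4, with weight (-6) + (-8) + 4 + (-6) = -16.
Optimal value attained by: walk 3->4->1->3->4.
Answer: (C^⊗4)[3][4] = -16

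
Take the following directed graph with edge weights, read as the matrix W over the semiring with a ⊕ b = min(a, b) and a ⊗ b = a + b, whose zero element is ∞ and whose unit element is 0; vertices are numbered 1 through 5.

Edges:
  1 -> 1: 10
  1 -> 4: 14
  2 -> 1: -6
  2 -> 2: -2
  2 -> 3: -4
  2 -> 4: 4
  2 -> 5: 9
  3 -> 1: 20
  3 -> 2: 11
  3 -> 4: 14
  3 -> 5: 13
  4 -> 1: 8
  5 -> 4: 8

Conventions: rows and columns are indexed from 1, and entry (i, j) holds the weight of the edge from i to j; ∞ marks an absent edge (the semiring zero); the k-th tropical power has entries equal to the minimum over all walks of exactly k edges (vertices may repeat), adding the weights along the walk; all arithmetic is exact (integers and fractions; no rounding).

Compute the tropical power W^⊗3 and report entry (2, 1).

W^⊗2:
  [20, ∞, ∞, 24, ∞]
  [-8, -4, -6, 2, 7]
  [5, 9, 7, 15, 20]
  [18, ∞, ∞, 22, ∞]
  [16, ∞, ∞, ∞, ∞]
W^⊗3:
  [30, ∞, ∞, 34, ∞]
  [-10, -6, -8, 0, 5]
  [3, 7, 5, 13, 18]
  [28, ∞, ∞, 32, ∞]
  [26, ∞, ∞, 30, ∞]
Key observation: the optimum is the walk 2->2->2->1, with weight (-2) + (-2) + (-6) = -10.
Optimal value attained by: walk 2->2->2->1.
Answer: (W^⊗3)[2][1] = -10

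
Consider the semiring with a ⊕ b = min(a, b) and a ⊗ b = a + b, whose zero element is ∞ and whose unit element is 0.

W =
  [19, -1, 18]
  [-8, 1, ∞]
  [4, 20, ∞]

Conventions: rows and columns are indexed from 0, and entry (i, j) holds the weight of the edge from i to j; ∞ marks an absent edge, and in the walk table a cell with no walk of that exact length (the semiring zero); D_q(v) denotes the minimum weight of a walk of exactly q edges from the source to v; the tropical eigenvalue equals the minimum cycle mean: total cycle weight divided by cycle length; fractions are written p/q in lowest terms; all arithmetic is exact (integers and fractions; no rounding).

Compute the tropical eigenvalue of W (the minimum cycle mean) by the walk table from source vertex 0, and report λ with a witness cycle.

q=0: [0, ∞, ∞]
q=1: [19, -1, 18]
q=2: [-9, 0, 37]
q=3: [-8, -10, 9]
Optimal cycle mean attained by: cycle 0->1->0, total (-1) + (-8), length 2.
Answer: λ = -9/2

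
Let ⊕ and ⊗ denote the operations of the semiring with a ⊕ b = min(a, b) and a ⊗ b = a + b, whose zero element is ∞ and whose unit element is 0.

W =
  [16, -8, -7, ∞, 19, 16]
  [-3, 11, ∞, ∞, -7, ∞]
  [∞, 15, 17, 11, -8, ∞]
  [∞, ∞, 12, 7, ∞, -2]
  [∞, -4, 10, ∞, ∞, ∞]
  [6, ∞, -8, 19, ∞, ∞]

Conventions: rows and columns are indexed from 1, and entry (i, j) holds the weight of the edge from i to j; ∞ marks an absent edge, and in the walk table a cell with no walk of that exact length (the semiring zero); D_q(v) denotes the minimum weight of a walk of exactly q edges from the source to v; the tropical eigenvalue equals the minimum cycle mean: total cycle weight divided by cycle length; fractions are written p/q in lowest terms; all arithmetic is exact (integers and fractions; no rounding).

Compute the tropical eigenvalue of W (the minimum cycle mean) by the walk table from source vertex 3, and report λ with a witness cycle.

q=0: [∞, ∞, 0, ∞, ∞, ∞]
q=1: [∞, 15, 17, 11, -8, ∞]
q=2: [12, -12, 2, 18, 8, 9]
q=3: [-15, -1, 1, 13, -19, 16]
q=4: [-4, -23, -22, 12, -8, 1]
q=5: [-26, -12, -11, -11, -30, 10]
q=6: [-15, -34, -33, -4, -19, -13]
Optimal cycle mean attained by: cycle 1->2->1, total (-8) + (-3), length 2.
Answer: λ = -11/2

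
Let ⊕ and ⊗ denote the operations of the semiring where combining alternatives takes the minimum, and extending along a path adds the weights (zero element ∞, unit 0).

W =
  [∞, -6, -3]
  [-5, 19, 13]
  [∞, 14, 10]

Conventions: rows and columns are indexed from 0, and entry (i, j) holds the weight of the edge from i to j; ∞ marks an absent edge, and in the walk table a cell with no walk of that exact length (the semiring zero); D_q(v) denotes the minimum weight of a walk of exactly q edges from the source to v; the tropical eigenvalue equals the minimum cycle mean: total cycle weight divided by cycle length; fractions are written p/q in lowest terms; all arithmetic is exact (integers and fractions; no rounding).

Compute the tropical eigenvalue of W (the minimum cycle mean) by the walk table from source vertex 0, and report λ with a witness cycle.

q=0: [0, ∞, ∞]
q=1: [∞, -6, -3]
q=2: [-11, 11, 7]
q=3: [6, -17, -14]
Optimal cycle mean attained by: cycle 0->1->0, total (-6) + (-5), length 2.
Answer: λ = -11/2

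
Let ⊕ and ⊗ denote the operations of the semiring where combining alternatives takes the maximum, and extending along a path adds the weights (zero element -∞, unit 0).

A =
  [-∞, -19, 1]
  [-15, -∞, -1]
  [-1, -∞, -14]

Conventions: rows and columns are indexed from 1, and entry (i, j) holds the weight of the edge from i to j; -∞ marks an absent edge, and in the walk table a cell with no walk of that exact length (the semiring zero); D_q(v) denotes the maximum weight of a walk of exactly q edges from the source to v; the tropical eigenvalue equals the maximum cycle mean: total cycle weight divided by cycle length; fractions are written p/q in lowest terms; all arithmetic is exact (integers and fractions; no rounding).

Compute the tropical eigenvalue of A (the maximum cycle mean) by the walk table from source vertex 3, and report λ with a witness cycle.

q=0: [-∞, -∞, 0]
q=1: [-1, -∞, -14]
q=2: [-15, -20, 0]
q=3: [-1, -34, -14]
Optimal cycle mean attained by: cycle 1->3->1, total 1 + (-1), length 2.
Answer: λ = 0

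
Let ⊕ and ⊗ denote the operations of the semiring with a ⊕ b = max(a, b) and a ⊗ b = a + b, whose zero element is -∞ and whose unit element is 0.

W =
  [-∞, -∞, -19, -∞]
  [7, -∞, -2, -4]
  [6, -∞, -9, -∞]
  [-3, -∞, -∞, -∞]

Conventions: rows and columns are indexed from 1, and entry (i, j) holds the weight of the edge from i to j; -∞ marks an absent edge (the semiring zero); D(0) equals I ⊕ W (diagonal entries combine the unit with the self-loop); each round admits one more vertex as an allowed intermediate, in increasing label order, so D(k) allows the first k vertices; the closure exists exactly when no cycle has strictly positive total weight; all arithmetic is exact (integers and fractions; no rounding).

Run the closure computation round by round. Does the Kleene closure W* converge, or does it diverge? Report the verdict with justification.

D(0):
  [0, -∞, -19, -∞]
  [7, 0, -2, -4]
  [6, -∞, 0, -∞]
  [-3, -∞, -∞, 0]
D(1):
  [0, -∞, -19, -∞]
  [7, 0, -2, -4]
  [6, -∞, 0, -∞]
  [-3, -∞, -22, 0]
D(2):
  [0, -∞, -19, -∞]
  [7, 0, -2, -4]
  [6, -∞, 0, -∞]
  [-3, -∞, -22, 0]
D(3):
  [0, -∞, -19, -∞]
  [7, 0, -2, -4]
  [6, -∞, 0, -∞]
  [-3, -∞, -22, 0]
D(4):
  [0, -∞, -19, -∞]
  [7, 0, -2, -4]
  [6, -∞, 0, -∞]
  [-3, -∞, -22, 0]
Key observation: every diagonal entry stays at the unit through all rounds, so no improving cycle exists.
Answer: CONVERGES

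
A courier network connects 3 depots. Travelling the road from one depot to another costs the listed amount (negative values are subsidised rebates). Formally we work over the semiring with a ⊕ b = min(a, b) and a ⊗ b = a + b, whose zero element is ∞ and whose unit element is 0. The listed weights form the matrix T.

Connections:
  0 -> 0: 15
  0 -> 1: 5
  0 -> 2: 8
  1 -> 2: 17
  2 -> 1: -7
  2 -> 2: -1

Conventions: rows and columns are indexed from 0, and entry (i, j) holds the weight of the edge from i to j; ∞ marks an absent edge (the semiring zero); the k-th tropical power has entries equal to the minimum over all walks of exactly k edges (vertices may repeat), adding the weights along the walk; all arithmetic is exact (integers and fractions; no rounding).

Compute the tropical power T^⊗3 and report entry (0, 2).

T^⊗2:
  [30, 1, 7]
  [∞, 10, 16]
  [∞, -8, -2]
T^⊗3:
  [45, 0, 6]
  [∞, 9, 15]
  [∞, -9, -3]
Key observation: the optimum is the walk 0->2->2->2, with weight 8 + (-1) + (-1) = 6.
Optimal value attained by: walk 0->2->2->2.
Answer: (T^⊗3)[0][2] = 6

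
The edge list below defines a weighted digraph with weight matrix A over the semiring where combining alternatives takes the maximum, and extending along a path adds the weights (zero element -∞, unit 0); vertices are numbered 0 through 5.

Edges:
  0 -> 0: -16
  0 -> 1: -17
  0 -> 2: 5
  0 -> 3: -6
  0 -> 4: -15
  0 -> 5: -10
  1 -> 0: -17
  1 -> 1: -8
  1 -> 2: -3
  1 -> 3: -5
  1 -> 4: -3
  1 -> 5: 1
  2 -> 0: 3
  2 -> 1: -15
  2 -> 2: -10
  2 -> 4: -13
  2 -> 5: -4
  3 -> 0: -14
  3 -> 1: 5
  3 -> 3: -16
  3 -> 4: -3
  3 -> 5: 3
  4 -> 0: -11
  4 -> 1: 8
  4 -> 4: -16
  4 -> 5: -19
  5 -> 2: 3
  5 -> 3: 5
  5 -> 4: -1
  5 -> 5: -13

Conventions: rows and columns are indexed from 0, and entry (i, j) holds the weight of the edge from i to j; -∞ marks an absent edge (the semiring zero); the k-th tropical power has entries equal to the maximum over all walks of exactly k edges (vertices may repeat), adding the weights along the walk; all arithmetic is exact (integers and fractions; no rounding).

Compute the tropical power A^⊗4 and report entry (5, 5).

A^⊗2:
  [8, -1, -5, -5, -8, 1]
  [0, 5, 4, 6, 0, -2]
  [-7, -5, 8, 1, -5, -7]
  [-12, 5, 6, 8, 2, 6]
  [-9, 0, 5, 3, 5, 9]
  [6, 10, -7, -8, 2, 8]
A^⊗3:
  [-2, 0, 13, 6, 0, 0]
  [7, 11, 5, 3, 3, 9]
  [11, 6, -2, -2, -2, 4]
  [9, 13, 9, 11, 5, 11]
  [8, 13, 12, 14, 8, 6]
  [-4, 10, 11, 13, 7, 11]
A^⊗4:
  [16, 11, 3, 5, 3, 9]
  [8, 11, 12, 14, 8, 12]
  [1, 6, 16, 9, 3, 7]
  [12, 16, 14, 16, 10, 14]
  [15, 19, 13, 11, 11, 17]
  [14, 18, 14, 16, 10, 16]
Key observation: the optimum is the walk 5->3->5->3->5, with weight 5 + 3 + 5 + 3 = 16.
Optimal value attained by: walk 5->3->5->3->5.
Answer: (A^⊗4)[5][5] = 16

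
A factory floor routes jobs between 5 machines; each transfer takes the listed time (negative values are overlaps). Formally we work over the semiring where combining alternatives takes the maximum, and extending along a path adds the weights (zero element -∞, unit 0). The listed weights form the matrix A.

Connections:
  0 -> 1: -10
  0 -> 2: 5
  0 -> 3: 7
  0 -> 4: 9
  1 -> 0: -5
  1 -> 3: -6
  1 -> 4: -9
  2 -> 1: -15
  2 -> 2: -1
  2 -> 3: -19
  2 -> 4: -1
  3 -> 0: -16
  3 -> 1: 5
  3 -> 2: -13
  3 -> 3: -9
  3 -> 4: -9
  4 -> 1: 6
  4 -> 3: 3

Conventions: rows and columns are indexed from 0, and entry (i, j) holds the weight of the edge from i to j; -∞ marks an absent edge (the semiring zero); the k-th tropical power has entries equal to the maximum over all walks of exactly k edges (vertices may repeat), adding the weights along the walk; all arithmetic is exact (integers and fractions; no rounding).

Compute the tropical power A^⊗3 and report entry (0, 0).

A^⊗2:
  [-9, 15, 4, 12, 4]
  [-22, -1, 0, 2, 4]
  [-20, 5, -2, 2, -2]
  [0, -3, -11, -1, -4]
  [1, 8, -10, 0, -3]
A^⊗3:
  [10, 17, 3, 9, 6]
  [-6, 10, -1, 7, -1]
  [0, 7, -3, 1, -3]
  [-8, 4, 5, 7, 9]
  [3, 5, 6, 8, 10]
Key observation: the optimum is the walk 0->4->1->0, with weight 9 + 6 + (-5) = 10.
Optimal value attained by: walk 0->4->1->0.
Answer: (A^⊗3)[0][0] = 10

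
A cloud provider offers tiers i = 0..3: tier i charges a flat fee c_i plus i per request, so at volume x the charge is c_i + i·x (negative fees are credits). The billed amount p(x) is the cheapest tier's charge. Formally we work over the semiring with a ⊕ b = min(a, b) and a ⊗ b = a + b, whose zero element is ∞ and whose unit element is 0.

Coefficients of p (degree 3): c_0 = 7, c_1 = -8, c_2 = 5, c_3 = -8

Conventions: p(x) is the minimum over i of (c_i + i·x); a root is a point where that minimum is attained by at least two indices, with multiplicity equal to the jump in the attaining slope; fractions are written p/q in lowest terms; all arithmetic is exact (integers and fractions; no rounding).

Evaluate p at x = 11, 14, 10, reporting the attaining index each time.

p(11) = min(7+0·11=7, -8+1·11=3, 5+2·11=27, -8+3·11=25) = 3 (attained by i=1)
p(14) = min(7+0·14=7, -8+1·14=6, 5+2·14=33, -8+3·14=34) = 6 (attained by i=1)
p(10) = min(7+0·10=7, -8+1·10=2, 5+2·10=25, -8+3·10=22) = 2 (attained by i=1)
Answer: p(11) = 3; p(14) = 6; p(10) = 2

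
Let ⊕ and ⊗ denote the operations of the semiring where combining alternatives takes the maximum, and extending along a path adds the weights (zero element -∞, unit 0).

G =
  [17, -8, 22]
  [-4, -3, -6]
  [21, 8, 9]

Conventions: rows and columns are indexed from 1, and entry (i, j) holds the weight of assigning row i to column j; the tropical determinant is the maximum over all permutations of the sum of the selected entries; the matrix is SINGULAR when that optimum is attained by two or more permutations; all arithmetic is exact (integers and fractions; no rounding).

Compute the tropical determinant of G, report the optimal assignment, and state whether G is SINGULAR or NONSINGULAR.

σ = (1, 2, 3): 17 + (-3) + 9 = 23
σ = (1, 3, 2): 17 + (-6) + 8 = 19
σ = (2, 1, 3): (-8) + (-4) + 9 = -3
σ = (2, 3, 1): (-8) + (-6) + 21 = 7
σ = (3, 1, 2): 22 + (-4) + 8 = 26
σ = (3, 2, 1): 22 + (-3) + 21 = 40
Optimal value attained by: σ = (3, 2, 1).
Answer: det⊕(G) = 40; verdict: NONSINGULAR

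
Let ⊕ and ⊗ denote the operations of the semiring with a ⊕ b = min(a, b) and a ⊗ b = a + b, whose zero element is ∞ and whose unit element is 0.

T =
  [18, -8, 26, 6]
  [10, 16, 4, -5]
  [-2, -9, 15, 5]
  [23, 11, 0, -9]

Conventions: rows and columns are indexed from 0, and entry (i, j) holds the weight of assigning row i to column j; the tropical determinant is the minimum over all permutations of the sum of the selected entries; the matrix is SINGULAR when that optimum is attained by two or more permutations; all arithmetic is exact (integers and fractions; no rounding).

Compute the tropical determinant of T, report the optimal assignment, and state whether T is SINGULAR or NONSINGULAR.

σ = (0, 1, 2, 3): 18 + 16 + 15 + (-9) = 40
σ = (0, 1, 3, 2): 18 + 16 + 5 + 0 = 39
σ = (0, 2, 1, 3): 18 + 4 + (-9) + (-9) = 4
σ = (0, 2, 3, 1): 18 + 4 + 5 + 11 = 38
σ = (0, 3, 1, 2): 18 + (-5) + (-9) + 0 = 4
σ = (0, 3, 2, 1): 18 + (-5) + 15 + 11 = 39
σ = (1, 0, 2, 3): (-8) + 10 + 15 + (-9) = 8
σ = (1, 0, 3, 2): (-8) + 10 + 5 + 0 = 7
σ = (1, 2, 0, 3): (-8) + 4 + (-2) + (-9) = -15
σ = (1, 2, 3, 0): (-8) + 4 + 5 + 23 = 24
σ = (1, 3, 0, 2): (-8) + (-5) + (-2) + 0 = -15
σ = (1, 3, 2, 0): (-8) + (-5) + 15 + 23 = 25
σ = (2, 0, 1, 3): 26 + 10 + (-9) + (-9) = 18
σ = (2, 0, 3, 1): 26 + 10 + 5 + 11 = 52
σ = (2, 1, 0, 3): 26 + 16 + (-2) + (-9) = 31
σ = (2, 1, 3, 0): 26 + 16 + 5 + 23 = 70
σ = (2, 3, 0, 1): 26 + (-5) + (-2) + 11 = 30
σ = (2, 3, 1, 0): 26 + (-5) + (-9) + 23 = 35
σ = (3, 0, 1, 2): 6 + 10 + (-9) + 0 = 7
σ = (3, 0, 2, 1): 6 + 10 + 15 + 11 = 42
σ = (3, 1, 0, 2): 6 + 16 + (-2) + 0 = 20
σ = (3, 1, 2, 0): 6 + 16 + 15 + 23 = 60
σ = (3, 2, 0, 1): 6 + 4 + (-2) + 11 = 19
σ = (3, 2, 1, 0): 6 + 4 + (-9) + 23 = 24
Optimal value attained by: σ = (1, 2, 0, 3).
Answer: det⊕(T) = -15; verdict: SINGULAR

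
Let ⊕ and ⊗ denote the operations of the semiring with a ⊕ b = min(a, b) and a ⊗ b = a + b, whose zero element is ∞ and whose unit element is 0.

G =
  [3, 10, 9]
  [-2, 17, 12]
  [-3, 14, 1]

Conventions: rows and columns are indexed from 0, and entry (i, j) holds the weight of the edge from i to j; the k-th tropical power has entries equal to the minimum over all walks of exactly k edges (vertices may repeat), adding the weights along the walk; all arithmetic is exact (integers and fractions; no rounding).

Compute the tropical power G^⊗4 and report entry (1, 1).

G^⊗2:
  [6, 13, 10]
  [1, 8, 7]
  [-2, 7, 2]
G^⊗3:
  [7, 16, 11]
  [4, 11, 8]
  [-1, 8, 3]
G^⊗4:
  [8, 17, 12]
  [5, 14, 9]
  [0, 9, 4]
Key observation: the optimum is the walk 1->0->0->0->1, with weight (-2) + 3 + 3 + 10 = 14.
Optimal value attained by: walk 1->0->0->0->1.
Answer: (G^⊗4)[1][1] = 14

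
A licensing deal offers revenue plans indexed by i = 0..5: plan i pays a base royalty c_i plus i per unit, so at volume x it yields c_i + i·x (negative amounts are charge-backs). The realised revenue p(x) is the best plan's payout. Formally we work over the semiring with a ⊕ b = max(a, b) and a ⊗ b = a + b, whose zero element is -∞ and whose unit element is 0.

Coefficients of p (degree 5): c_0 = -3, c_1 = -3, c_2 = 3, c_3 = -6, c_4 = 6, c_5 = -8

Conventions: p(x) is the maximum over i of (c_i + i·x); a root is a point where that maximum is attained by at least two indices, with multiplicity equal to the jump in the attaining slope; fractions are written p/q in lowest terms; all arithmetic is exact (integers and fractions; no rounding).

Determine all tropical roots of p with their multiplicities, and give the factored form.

hull edge (i=0, c=-3) to (i=2, c=3): slope 3, span 2
hull edge (i=2, c=3) to (i=4, c=6): slope 3/2, span 2
hull edge (i=4, c=6) to (i=5, c=-8): slope -14, span 1
Factored form: p(x) = -8 ⊗ (x ⊕ (-3)) ⊗ (x ⊕ (-3)) ⊗ (x ⊕ (-3/2)) ⊗ (x ⊕ (-3/2)) ⊗ (x ⊕ 14)
Answer: roots = -3 (mult 2), -3/2 (mult 2), 14 (mult 1)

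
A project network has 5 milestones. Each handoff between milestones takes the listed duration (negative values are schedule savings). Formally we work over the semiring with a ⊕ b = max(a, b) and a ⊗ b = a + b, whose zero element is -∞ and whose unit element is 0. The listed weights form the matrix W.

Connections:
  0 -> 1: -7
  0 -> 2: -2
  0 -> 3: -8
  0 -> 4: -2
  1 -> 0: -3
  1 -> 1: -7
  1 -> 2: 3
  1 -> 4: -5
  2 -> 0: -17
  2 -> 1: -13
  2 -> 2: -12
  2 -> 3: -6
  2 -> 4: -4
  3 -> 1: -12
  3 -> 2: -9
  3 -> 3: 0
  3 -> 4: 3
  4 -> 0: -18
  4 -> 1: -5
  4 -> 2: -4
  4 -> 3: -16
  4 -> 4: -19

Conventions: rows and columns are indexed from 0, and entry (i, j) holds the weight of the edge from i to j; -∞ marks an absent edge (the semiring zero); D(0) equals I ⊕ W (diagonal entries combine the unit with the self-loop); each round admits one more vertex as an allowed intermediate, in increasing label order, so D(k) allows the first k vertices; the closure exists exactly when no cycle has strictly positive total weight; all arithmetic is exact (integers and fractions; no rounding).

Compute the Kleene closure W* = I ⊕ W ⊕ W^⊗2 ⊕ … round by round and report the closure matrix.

D(0):
  [0, -7, -2, -8, -2]
  [-3, 0, 3, -∞, -5]
  [-17, -13, 0, -6, -4]
  [-∞, -12, -9, 0, 3]
  [-18, -5, -4, -16, 0]
D(1):
  [0, -7, -2, -8, -2]
  [-3, 0, 3, -11, -5]
  [-17, -13, 0, -6, -4]
  [-∞, -12, -9, 0, 3]
  [-18, -5, -4, -16, 0]
D(2):
  [0, -7, -2, -8, -2]
  [-3, 0, 3, -11, -5]
  [-16, -13, 0, -6, -4]
  [-15, -12, -9, 0, 3]
  [-8, -5, -2, -16, 0]
D(3):
  [0, -7, -2, -8, -2]
  [-3, 0, 3, -3, -1]
  [-16, -13, 0, -6, -4]
  [-15, -12, -9, 0, 3]
  [-8, -5, -2, -8, 0]
D(4):
  [0, -7, -2, -8, -2]
  [-3, 0, 3, -3, 0]
  [-16, -13, 0, -6, -3]
  [-15, -12, -9, 0, 3]
  [-8, -5, -2, -8, 0]
D(5):
  [0, -7, -2, -8, -2]
  [-3, 0, 3, -3, 0]
  [-11, -8, 0, -6, -3]
  [-5, -2, 1, 0, 3]
  [-8, -5, -2, -8, 0]
Answer: W* = [[0, -7, -2, -8, -2], [-3, 0, 3, -3, 0], [-11, -8, 0, -6, -3], [-5, -2, 1, 0, 3], [-8, -5, -2, -8, 0]]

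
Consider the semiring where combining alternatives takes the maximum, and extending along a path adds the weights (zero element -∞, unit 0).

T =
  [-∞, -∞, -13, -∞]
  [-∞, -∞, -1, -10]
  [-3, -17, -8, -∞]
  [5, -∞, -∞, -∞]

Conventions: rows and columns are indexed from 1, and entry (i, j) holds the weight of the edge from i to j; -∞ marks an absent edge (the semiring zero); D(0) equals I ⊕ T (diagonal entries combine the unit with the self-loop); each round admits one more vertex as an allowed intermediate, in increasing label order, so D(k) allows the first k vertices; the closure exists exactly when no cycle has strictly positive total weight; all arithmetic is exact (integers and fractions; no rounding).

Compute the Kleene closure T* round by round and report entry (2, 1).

D(0):
  [0, -∞, -13, -∞]
  [-∞, 0, -1, -10]
  [-3, -17, 0, -∞]
  [5, -∞, -∞, 0]
D(1):
  [0, -∞, -13, -∞]
  [-∞, 0, -1, -10]
  [-3, -17, 0, -∞]
  [5, -∞, -8, 0]
D(2):
  [0, -∞, -13, -∞]
  [-∞, 0, -1, -10]
  [-3, -17, 0, -27]
  [5, -∞, -8, 0]
D(3):
  [0, -30, -13, -40]
  [-4, 0, -1, -10]
  [-3, -17, 0, -27]
  [5, -25, -8, 0]
D(4):
  [0, -30, -13, -40]
  [-4, 0, -1, -10]
  [-3, -17, 0, -27]
  [5, -25, -8, 0]
Answer: T*[2][1] = -4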